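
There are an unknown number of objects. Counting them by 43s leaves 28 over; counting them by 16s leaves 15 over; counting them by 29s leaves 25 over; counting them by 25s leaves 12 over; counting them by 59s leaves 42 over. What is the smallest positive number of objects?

From N ≡ 28 (mod 43) write N = 28 + 43t. Substituting into N ≡ 15 (mod 16) gives 43t ≡ 3 (mod 16), and since 11⁻¹ ≡ 3 (mod 16), t ≡ 9. Hence N ≡ 28 + 43·9 = 415 (mod 688).
From N ≡ 415 (mod 688) write N = 415 + 688t. Substituting into N ≡ 25 (mod 29) gives 688t ≡ 16 (mod 29), and since 21⁻¹ ≡ 18 (mod 29), t ≡ 27. Hence N ≡ 415 + 688·27 = 18991 (mod 19952).
From N ≡ 18991 (mod 19952) write N = 18991 + 19952t. Substituting into N ≡ 12 (mod 25) gives 19952t ≡ 21 (mod 25), and since 2⁻¹ ≡ 13 (mod 25), t ≡ 23. Hence N ≡ 18991 + 19952·23 = 477887 (mod 498800).
From N ≡ 477887 (mod 498800) write N = 477887 + 498800t. Substituting into N ≡ 42 (mod 59) gives 498800t ≡ 55 (mod 59), and since 14⁻¹ ≡ 38 (mod 59), t ≡ 25. Hence N ≡ 477887 + 498800·25 = 12947887 (mod 29429200).

12947887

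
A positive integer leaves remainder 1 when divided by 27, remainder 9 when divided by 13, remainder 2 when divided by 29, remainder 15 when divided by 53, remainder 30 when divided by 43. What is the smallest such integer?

Combine the congruences pairwise.
From m ≡ 1 (mod 27) write m = 1 + 27t. Substituting into m ≡ 9 (mod 13) gives 27t ≡ 8 (mod 13), and since 1⁻¹ ≡ 1 (mod 13), t ≡ 8. Hence m ≡ 1 + 27·8 = 217 (mod 351).
From m ≡ 217 (mod 351) write m = 217 + 351t. Substituting into m ≡ 2 (mod 29) gives 351t ≡ 17 (mod 29), and since 3⁻¹ ≡ 10 (mod 29), t ≡ 25. Hence m ≡ 217 + 351·25 = 8992 (mod 10179).
From m ≡ 8992 (mod 10179) write m = 8992 + 10179t. Substituting into m ≡ 15 (mod 53) gives 10179t ≡ 33 (mod 53), and since 3⁻¹ ≡ 18 (mod 53), t ≡ 11. Hence m ≡ 8992 + 10179·11 = 120961 (mod 539487).
From m ≡ 120961 (mod 539487) write m = 120961 + 539487t. Substituting into m ≡ 30 (mod 43) gives 539487t ≡ 28 (mod 43), and since 9⁻¹ ≡ 24 (mod 43), t ≡ 27. Hence m ≡ 120961 + 539487·27 = 14687110 (mod 23197941).

14687110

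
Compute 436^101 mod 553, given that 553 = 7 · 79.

249

Mod 7: 436 ≡ 2; by Fermat, exponent reduces to 101 mod 6 = 5; 2^5 ≡ 4 (mod 7).
Mod 79: 436 ≡ 41; by Fermat, exponent reduces to 101 mod 78 = 23; 41^23 ≡ 12 (mod 79).
Combine by CRT: x ≡ 4 (mod 7), x ≡ 12 (mod 79) ⇒ x ≡ 249 (mod 553).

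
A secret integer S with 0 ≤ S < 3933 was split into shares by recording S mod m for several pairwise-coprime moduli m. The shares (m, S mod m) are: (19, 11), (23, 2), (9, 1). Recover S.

From S ≡ 11 (mod 19) write S = 11 + 19t. Substituting into S ≡ 2 (mod 23) gives 19t ≡ 14 (mod 23), and since 19⁻¹ ≡ 17 (mod 23), t ≡ 8. Hence S ≡ 11 + 19·8 = 163 (mod 437).
From S ≡ 163 (mod 437) write S = 163 + 437t. Substituting into S ≡ 1 (mod 9) gives 437t ≡ 0 (mod 9), and since 5⁻¹ ≡ 2 (mod 9), t ≡ 0. Hence S ≡ 163 + 437·0 = 163 (mod 3933).

163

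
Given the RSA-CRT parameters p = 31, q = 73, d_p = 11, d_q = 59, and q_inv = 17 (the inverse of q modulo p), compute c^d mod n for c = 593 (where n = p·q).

1306

m₁ = c^(d_p) mod p: c ≡ 4 (mod 31), and 4^11 mod 31 = 4.
m₂ = c^(d_q) mod q: c ≡ 9 (mod 73), and 9^59 mod 73 = 65.
h = q_inv·(m₁ − m₂) mod p = 17·(4 − 65) mod 31 = 17.
m = m₂ + h·q = 65 + 17·73 = 1306.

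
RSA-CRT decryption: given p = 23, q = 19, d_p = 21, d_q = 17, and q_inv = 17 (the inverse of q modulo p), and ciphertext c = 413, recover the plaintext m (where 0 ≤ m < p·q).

91

m₁ = c^(d_p) mod p: c ≡ 22 (mod 23), and 22^21 mod 23 = 22.
m₂ = c^(d_q) mod q: c ≡ 14 (mod 19), and 14^17 mod 19 = 15.
h = q_inv·(m₁ − m₂) mod p = 17·(22 − 15) mod 23 = 4.
m = m₂ + h·q = 15 + 4·19 = 91.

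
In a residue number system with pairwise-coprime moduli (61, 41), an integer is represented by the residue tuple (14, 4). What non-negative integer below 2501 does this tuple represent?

From x ≡ 14 (mod 61) write x = 14 + 61t. Substituting into x ≡ 4 (mod 41) gives 61t ≡ 31 (mod 41), and since 20⁻¹ ≡ 39 (mod 41), t ≡ 20. Hence x ≡ 14 + 61·20 = 1234 (mod 2501).

1234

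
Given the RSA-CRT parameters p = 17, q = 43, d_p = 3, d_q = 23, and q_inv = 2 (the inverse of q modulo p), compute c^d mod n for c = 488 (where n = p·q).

96

m₁ = c^(d_p) mod p: c ≡ 12 (mod 17), and 12^3 mod 17 = 11.
m₂ = c^(d_q) mod q: c ≡ 15 (mod 43), and 15^23 mod 43 = 10.
h = q_inv·(m₁ − m₂) mod p = 2·(11 − 10) mod 17 = 2.
m = m₂ + h·q = 10 + 2·43 = 96.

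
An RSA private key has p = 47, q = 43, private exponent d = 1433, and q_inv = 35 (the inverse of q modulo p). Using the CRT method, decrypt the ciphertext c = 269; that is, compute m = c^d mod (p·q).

102

d_p = d mod (p−1) = 1433 mod 46 = 7; d_q = d mod (q−1) = 5.
m₁ = c^(d_p) mod p: c ≡ 34 (mod 47), and 34^7 mod 47 = 8.
m₂ = c^(d_q) mod q: c ≡ 11 (mod 43), and 11^5 mod 43 = 16.
h = q_inv·(m₁ − m₂) mod p = 35·(8 − 16) mod 47 = 2.
m = m₂ + h·q = 16 + 2·43 = 102.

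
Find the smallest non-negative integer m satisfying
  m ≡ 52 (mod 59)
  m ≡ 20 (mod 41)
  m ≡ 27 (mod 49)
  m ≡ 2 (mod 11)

The moduli are pairwise coprime; N = 59·41·49·11 = 1303841.
N/59 = 22099; 22099 ≡ 33 (mod 59); 33·34 ≡ 1, so inverse 34.
N/41 = 31801; 31801 ≡ 26 (mod 41); 26·30 ≡ 1, so inverse 30.
N/49 = 26609; 26609 ≡ 2 (mod 49); 2·25 ≡ 1, so inverse 25.
N/11 = 118531; 118531 ≡ 6 (mod 11); 6·2 ≡ 1, so inverse 2.
m ≡ 52·22099·34 + 20·31801·30 + 27·26609·25 + 2·118531·2 = 76586831.
76586831 mod 1303841 = 964053.

964053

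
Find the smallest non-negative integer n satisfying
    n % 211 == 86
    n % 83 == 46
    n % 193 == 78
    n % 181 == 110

402999325

The moduli are pairwise coprime; M = 211·83·193·181 = 611781629.
M/211 = 2899439; 2899439 ≡ 88 (mod 211); 88·12 ≡ 1, so inverse 12.
M/83 = 7370863; 7370863 ≡ 48 (mod 83); 48·64 ≡ 1, so inverse 64.
M/193 = 3169853; 3169853 ≡ 21 (mod 193); 21·46 ≡ 1, so inverse 46.
M/181 = 3380009; 3380009 ≡ 15 (mod 181); 15·169 ≡ 1, so inverse 169.
n ≡ 86·2899439·12 + 46·7370863·64 + 78·3169853·46 + 110·3380009·169 = 98899841594.
98899841594 mod 611781629 = 402999325.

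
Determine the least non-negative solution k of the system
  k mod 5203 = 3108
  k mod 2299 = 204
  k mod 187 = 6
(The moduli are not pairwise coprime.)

gcd(5203, 2299) = 121 and 121 | (204 − 3108), so the pair is consistent; merging gives k ≡ 96762 (mod 98857), where 98857 = lcm(5203, 2299).
gcd(98857, 187) = 11 and 11 | (6 − 96762), so the pair is consistent; merging gives k ≡ 492190 (mod 1680569), where 1680569 = lcm(98857, 187).
The solution is unique modulo lcm(5203, 2299, 187) = 1680569.

492190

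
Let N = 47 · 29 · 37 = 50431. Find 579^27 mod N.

Mod 47: 579 ≡ 15; 15^27 ≡ 41 (mod 47).
Mod 29: 579 ≡ 28; 28^27 ≡ 28 (mod 29).
Mod 37: 579 ≡ 24; 24^27 ≡ 6 (mod 37).
Combine by CRT: x ≡ 41 (mod 47), x ≡ 28 (mod 29), x ≡ 6 (mod 37) ⇒ x ≡ 39004 (mod 50431).

39004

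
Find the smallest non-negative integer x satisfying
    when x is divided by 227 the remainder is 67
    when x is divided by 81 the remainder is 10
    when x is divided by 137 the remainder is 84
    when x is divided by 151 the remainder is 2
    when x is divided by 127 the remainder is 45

2426302279

From x ≡ 67 (mod 227) write x = 67 + 227t. Substituting into x ≡ 10 (mod 81) gives 227t ≡ 24 (mod 81), and since 65⁻¹ ≡ 5 (mod 81), t ≡ 39. Hence x ≡ 67 + 227·39 = 8920 (mod 18387).
From x ≡ 8920 (mod 18387) write x = 8920 + 18387t. Substituting into x ≡ 84 (mod 137) gives 18387t ≡ 69 (mod 137), and since 29⁻¹ ≡ 52 (mod 137), t ≡ 26. Hence x ≡ 8920 + 18387·26 = 486982 (mod 2519019).
From x ≡ 486982 (mod 2519019) write x = 486982 + 2519019t. Substituting into x ≡ 2 (mod 151) gives 2519019t ≡ 146 (mod 151), and since 37⁻¹ ≡ 49 (mod 151), t ≡ 57. Hence x ≡ 486982 + 2519019·57 = 144071065 (mod 380371869).
From x ≡ 144071065 (mod 380371869) write x = 144071065 + 380371869t. Substituting into x ≡ 45 (mod 127) gives 380371869t ≡ 66 (mod 127), and since 11⁻¹ ≡ 104 (mod 127), t ≡ 6. Hence x ≡ 144071065 + 380371869·6 = 2426302279 (mod 48307227363).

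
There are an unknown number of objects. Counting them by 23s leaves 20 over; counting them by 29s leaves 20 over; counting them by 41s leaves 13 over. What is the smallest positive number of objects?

12026

The moduli are pairwise coprime; M = 23·29·41 = 27347.
M/23 = 1189; 1189 ≡ 16 (mod 23); 16·13 ≡ 1, so inverse 13.
M/29 = 943; 943 ≡ 15 (mod 29); 15·2 ≡ 1, so inverse 2.
M/41 = 667; 667 ≡ 11 (mod 41); 11·15 ≡ 1, so inverse 15.
N ≡ 20·1189·13 + 20·943·2 + 13·667·15 = 476925.
476925 mod 27347 = 12026.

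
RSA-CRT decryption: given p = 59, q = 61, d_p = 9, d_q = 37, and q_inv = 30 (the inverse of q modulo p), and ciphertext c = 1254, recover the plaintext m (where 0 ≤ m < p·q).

m₁ = c^(d_p) mod p: c ≡ 15 (mod 59), and 15^9 mod 59 = 17.
m₂ = c^(d_q) mod q: c ≡ 34 (mod 61), and 34^37 mod 61 = 58.
h = q_inv·(m₁ − m₂) mod p = 30·(17 − 58) mod 59 = 9.
m = m₂ + h·q = 58 + 9·61 = 607.

607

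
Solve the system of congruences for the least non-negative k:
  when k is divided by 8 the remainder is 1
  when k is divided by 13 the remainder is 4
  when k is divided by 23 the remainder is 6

The moduli are pairwise coprime; N = 8·13·23 = 2392.
N/8 = 299; 299 ≡ 3 (mod 8); 3·3 ≡ 1, so inverse 3.
N/13 = 184; 184 ≡ 2 (mod 13); 2·7 ≡ 1, so inverse 7.
N/23 = 104; 104 ≡ 12 (mod 23); 12·2 ≡ 1, so inverse 2.
k ≡ 1·299·3 + 4·184·7 + 6·104·2 = 7297.
7297 mod 2392 = 121.

121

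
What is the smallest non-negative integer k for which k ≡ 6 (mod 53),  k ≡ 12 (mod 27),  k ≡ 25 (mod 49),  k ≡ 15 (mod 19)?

The moduli are pairwise coprime; N = 53·27·49·19 = 1332261.
N/53 = 25137; 25137 ≡ 15 (mod 53); 15·46 ≡ 1, so inverse 46.
N/27 = 49343; 49343 ≡ 14 (mod 27); 14·2 ≡ 1, so inverse 2.
N/49 = 27189; 27189 ≡ 43 (mod 49); 43·8 ≡ 1, so inverse 8.
N/19 = 70119; 70119 ≡ 9 (mod 19); 9·17 ≡ 1, so inverse 17.
k ≡ 6·25137·46 + 12·49343·2 + 25·27189·8 + 15·70119·17 = 31440189.
31440189 mod 1332261 = 798186.

798186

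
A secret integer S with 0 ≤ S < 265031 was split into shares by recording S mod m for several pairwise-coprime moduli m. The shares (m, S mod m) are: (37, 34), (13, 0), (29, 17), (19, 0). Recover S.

From S ≡ 34 (mod 37) write S = 34 + 37t. Substituting into S ≡ 0 (mod 13) gives 37t ≡ 5 (mod 13), and since 11⁻¹ ≡ 6 (mod 13), t ≡ 4. Hence S ≡ 34 + 37·4 = 182 (mod 481).
From S ≡ 182 (mod 481) write S = 182 + 481t. Substituting into S ≡ 17 (mod 29) gives 481t ≡ 9 (mod 29), and since 17⁻¹ ≡ 12 (mod 29), t ≡ 21. Hence S ≡ 182 + 481·21 = 10283 (mod 13949).
From S ≡ 10283 (mod 13949) write S = 10283 + 13949t. Substituting into S ≡ 0 (mod 19) gives 13949t ≡ 15 (mod 19), and since 3⁻¹ ≡ 13 (mod 19), t ≡ 5. Hence S ≡ 10283 + 13949·5 = 80028 (mod 265031).

80028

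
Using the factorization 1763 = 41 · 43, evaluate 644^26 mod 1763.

87

Mod 41: 644 ≡ 29; 29^26 ≡ 5 (mod 41).
Mod 43: 644 ≡ 42; 42^26 ≡ 1 (mod 43).
Combine by CRT: x ≡ 5 (mod 41), x ≡ 1 (mod 43) ⇒ x ≡ 87 (mod 1763).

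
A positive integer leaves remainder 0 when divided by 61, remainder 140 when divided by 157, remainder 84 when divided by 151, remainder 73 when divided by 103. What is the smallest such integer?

From m ≡ 0 (mod 61) write m = 0 + 61t. Substituting into m ≡ 140 (mod 157) gives 61t ≡ 140 (mod 157), and since 61⁻¹ ≡ 139 (mod 157), t ≡ 149. Hence m ≡ 0 + 61·149 = 9089 (mod 9577).
From m ≡ 9089 (mod 9577) write m = 9089 + 9577t. Substituting into m ≡ 84 (mod 151) gives 9577t ≡ 55 (mod 151), and since 64⁻¹ ≡ 59 (mod 151), t ≡ 74. Hence m ≡ 9089 + 9577·74 = 717787 (mod 1446127).
From m ≡ 717787 (mod 1446127) write m = 717787 + 1446127t. Substituting into m ≡ 73 (mod 103) gives 1446127t ≡ 93 (mod 103), and since 7⁻¹ ≡ 59 (mod 103), t ≡ 28. Hence m ≡ 717787 + 1446127·28 = 41209343 (mod 148951081).

41209343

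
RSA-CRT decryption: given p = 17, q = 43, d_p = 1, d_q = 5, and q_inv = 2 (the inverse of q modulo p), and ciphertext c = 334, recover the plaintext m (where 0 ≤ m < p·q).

147

m₁ = c^(d_p) mod p: c ≡ 11 (mod 17), and 11^1 mod 17 = 11.
m₂ = c^(d_q) mod q: c ≡ 33 (mod 43), and 33^5 mod 43 = 18.
h = q_inv·(m₁ − m₂) mod p = 2·(11 − 18) mod 17 = 3.
m = m₂ + h·q = 18 + 3·43 = 147.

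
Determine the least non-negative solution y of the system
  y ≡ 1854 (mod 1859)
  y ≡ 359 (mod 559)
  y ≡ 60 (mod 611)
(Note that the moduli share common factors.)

3281130

gcd(1859, 559) = 13 and 13 | (359 − 1854), so the pair is consistent; merging gives y ≡ 3713 (mod 79937), where 79937 = lcm(1859, 559).
gcd(79937, 611) = 13 and 13 | (60 − 3713), so the pair is consistent; merging gives y ≡ 3281130 (mod 3757039), where 3757039 = lcm(79937, 611).
The solution is unique modulo lcm(1859, 559, 611) = 3757039.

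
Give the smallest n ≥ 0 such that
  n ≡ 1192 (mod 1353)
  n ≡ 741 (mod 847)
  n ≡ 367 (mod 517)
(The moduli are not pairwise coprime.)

gcd(1353, 847) = 11 and 11 | (741 − 1192), so the pair is consistent; merging gives n ≡ 70195 (mod 104181), where 104181 = lcm(1353, 847).
gcd(104181, 517) = 11 and 11 | (367 − 70195), so the pair is consistent; merging gives n ≡ 4341616 (mod 4896507), where 4896507 = lcm(104181, 517).
The solution is unique modulo lcm(1353, 847, 517) = 4896507.

4341616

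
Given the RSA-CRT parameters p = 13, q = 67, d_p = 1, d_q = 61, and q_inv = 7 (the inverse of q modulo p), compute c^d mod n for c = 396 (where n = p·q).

m₁ = c^(d_p) mod p: c ≡ 6 (mod 13), and 6^1 mod 13 = 6.
m₂ = c^(d_q) mod q: c ≡ 61 (mod 67), and 61^61 mod 67 = 50.
h = q_inv·(m₁ − m₂) mod p = 7·(6 − 50) mod 13 = 4.
m = m₂ + h·q = 50 + 4·67 = 318.

318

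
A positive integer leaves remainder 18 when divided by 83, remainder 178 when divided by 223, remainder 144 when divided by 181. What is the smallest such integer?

626585

The moduli are pairwise coprime; N = 83·223·181 = 3350129.
N/83 = 40363; 40363 ≡ 25 (mod 83); 25·10 ≡ 1, so inverse 10.
N/223 = 15023; 15023 ≡ 82 (mod 223); 82·68 ≡ 1, so inverse 68.
N/181 = 18509; 18509 ≡ 47 (mod 181); 47·104 ≡ 1, so inverse 104.
t ≡ 18·40363·10 + 178·15023·68 + 144·18509·104 = 466294516.
466294516 mod 3350129 = 626585.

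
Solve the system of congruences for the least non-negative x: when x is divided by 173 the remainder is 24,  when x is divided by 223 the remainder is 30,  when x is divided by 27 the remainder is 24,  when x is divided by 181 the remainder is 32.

The moduli are pairwise coprime; N = 173·223·27·181 = 188535573.
N/173 = 1089801; 1089801 ≡ 74 (mod 173); 74·166 ≡ 1, so inverse 166.
N/223 = 845451; 845451 ≡ 58 (mod 223); 58·50 ≡ 1, so inverse 50.
N/27 = 6982799; 6982799 ≡ 5 (mod 27); 5·11 ≡ 1, so inverse 11.
N/181 = 1041633; 1041633 ≡ 159 (mod 181); 159·74 ≡ 1, so inverse 74.
x ≡ 24·1089801·166 + 30·845451·50 + 24·6982799·11 + 32·1041633·74 = 9919989564.
9919989564 mod 188535573 = 116139768.

116139768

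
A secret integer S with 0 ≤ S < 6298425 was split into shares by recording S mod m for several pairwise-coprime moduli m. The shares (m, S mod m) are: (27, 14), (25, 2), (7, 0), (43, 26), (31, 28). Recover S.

The moduli are pairwise coprime; N = 27·25·7·43·31 = 6298425.
N/27 = 233275; 233275 ≡ 22 (mod 27); 22·16 ≡ 1, so inverse 16.
N/25 = 251937; 251937 ≡ 12 (mod 25); 12·23 ≡ 1, so inverse 23.
N/7 = 899775; 899775 ≡ 2 (mod 7); 2·4 ≡ 1, so inverse 4.
N/43 = 146475; 146475 ≡ 17 (mod 43); 17·38 ≡ 1, so inverse 38.
N/31 = 203175; 203175 ≡ 1 (mod 31), inverse 1.
S ≡ 14·233275·16 + 2·251937·23 + 0·899775·4 + 26·146475·38 + 28·203175·1 = 214248902.
214248902 mod 6298425 = 102452.

102452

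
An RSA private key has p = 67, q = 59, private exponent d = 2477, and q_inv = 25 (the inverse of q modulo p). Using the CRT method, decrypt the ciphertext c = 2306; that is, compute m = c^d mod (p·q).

690

d_p = d mod (p−1) = 2477 mod 66 = 35; d_q = d mod (q−1) = 41.
m₁ = c^(d_p) mod p: c ≡ 28 (mod 67), and 28^35 mod 67 = 20.
m₂ = c^(d_q) mod q: c ≡ 5 (mod 59), and 5^41 mod 59 = 41.
h = q_inv·(m₁ − m₂) mod p = 25·(20 − 41) mod 67 = 11.
m = m₂ + h·q = 41 + 11·59 = 690.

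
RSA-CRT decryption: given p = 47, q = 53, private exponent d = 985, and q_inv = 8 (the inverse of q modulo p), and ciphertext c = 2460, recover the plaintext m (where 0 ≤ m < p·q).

d_p = d mod (p−1) = 985 mod 46 = 19; d_q = d mod (q−1) = 49.
m₁ = c^(d_p) mod p: c ≡ 16 (mod 47), and 16^19 mod 47 = 34.
m₂ = c^(d_q) mod q: c ≡ 22 (mod 53), and 22^49 mod 53 = 21.
h = q_inv·(m₁ − m₂) mod p = 8·(34 − 21) mod 47 = 10.
m = m₂ + h·q = 21 + 10·53 = 551.

551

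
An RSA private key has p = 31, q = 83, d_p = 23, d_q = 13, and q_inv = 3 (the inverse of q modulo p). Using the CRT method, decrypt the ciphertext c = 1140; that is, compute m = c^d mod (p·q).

114

m₁ = c^(d_p) mod p: c ≡ 24 (mod 31), and 24^23 mod 31 = 21.
m₂ = c^(d_q) mod q: c ≡ 61 (mod 83), and 61^13 mod 83 = 31.
h = q_inv·(m₁ − m₂) mod p = 3·(21 − 31) mod 31 = 1.
m = m₂ + h·q = 31 + 1·83 = 114.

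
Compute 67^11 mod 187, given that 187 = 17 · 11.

Mod 17: 67 ≡ 16; 16^11 ≡ 16 (mod 17).
Mod 11: 67 ≡ 1; by Fermat, exponent reduces to 11 mod 10 = 1; 1^1 ≡ 1 (mod 11).
Combine by CRT: x ≡ 16 (mod 17), x ≡ 1 (mod 11) ⇒ x ≡ 67 (mod 187).

67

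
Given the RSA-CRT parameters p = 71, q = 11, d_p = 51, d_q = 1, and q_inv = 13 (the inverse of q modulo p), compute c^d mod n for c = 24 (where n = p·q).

m₁ = c^(d_p) mod p: c ≡ 24 (mod 71), and 24^51 mod 71 = 58.
m₂ = c^(d_q) mod q: c ≡ 2 (mod 11), and 2^1 mod 11 = 2.
h = q_inv·(m₁ − m₂) mod p = 13·(58 − 2) mod 71 = 18.
m = m₂ + h·q = 2 + 18·11 = 200.

200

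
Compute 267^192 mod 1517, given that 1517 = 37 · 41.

297

Mod 37: 267 ≡ 8; by Fermat, exponent reduces to 192 mod 36 = 12; 8^12 ≡ 1 (mod 37).
Mod 41: 267 ≡ 21; by Fermat, exponent reduces to 192 mod 40 = 32; 21^32 ≡ 10 (mod 41).
Combine by CRT: x ≡ 1 (mod 37), x ≡ 10 (mod 41) ⇒ x ≡ 297 (mod 1517).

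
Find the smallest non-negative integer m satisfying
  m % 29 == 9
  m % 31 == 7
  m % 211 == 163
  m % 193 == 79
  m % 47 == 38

The moduli are pairwise coprime; N = 29·31·211·193·47 = 1720668919.
N/29 = 59333411; 59333411 ≡ 20 (mod 29); 20·16 ≡ 1, so inverse 16.
N/31 = 55505449; 55505449 ≡ 11 (mod 31); 11·17 ≡ 1, so inverse 17.
N/211 = 8154829; 8154829 ≡ 101 (mod 211); 101·117 ≡ 1, so inverse 117.
N/193 = 8915383; 8915383 ≡ 134 (mod 193); 134·157 ≡ 1, so inverse 157.
N/47 = 36609977; 36609977 ≡ 32 (mod 47); 32·25 ≡ 1, so inverse 25.
m ≡ 9·59333411·16 + 7·55505449·17 + 163·8154829·117 + 79·8915383·157 + 38·36609977·25 = 316026876973.
316026876973 mod 1720668919 = 1144464796.

1144464796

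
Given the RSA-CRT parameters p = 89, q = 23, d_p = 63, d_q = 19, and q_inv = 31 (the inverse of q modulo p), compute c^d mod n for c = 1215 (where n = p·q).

m₁ = c^(d_p) mod p: c ≡ 58 (mod 89), and 58^63 mod 89 = 83.
m₂ = c^(d_q) mod q: c ≡ 19 (mod 23), and 19^19 mod 23 = 14.
h = q_inv·(m₁ − m₂) mod p = 31·(83 − 14) mod 89 = 3.
m = m₂ + h·q = 14 + 3·23 = 83.

83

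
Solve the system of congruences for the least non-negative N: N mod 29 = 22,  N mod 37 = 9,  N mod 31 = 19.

25687

The moduli are pairwise coprime; M = 29·37·31 = 33263.
M/29 = 1147; 1147 ≡ 16 (mod 29); 16·20 ≡ 1, so inverse 20.
M/37 = 899; 899 ≡ 11 (mod 37); 11·27 ≡ 1, so inverse 27.
M/31 = 1073; 1073 ≡ 19 (mod 31); 19·18 ≡ 1, so inverse 18.
N ≡ 22·1147·20 + 9·899·27 + 19·1073·18 = 1090103.
1090103 mod 33263 = 25687.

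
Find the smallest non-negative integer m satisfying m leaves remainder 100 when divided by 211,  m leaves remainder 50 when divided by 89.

15714

From m ≡ 100 (mod 211) write m = 100 + 211t. Substituting into m ≡ 50 (mod 89) gives 211t ≡ 39 (mod 89), and since 33⁻¹ ≡ 27 (mod 89), t ≡ 74. Hence m ≡ 100 + 211·74 = 15714 (mod 18779).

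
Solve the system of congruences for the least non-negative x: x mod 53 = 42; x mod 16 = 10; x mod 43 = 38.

The moduli are pairwise coprime; N = 53·16·43 = 36464.
N/53 = 688; 688 ≡ 52 (mod 53); 52·52 ≡ 1, so inverse 52.
N/16 = 2279; 2279 ≡ 7 (mod 16); 7·7 ≡ 1, so inverse 7.
N/43 = 848; 848 ≡ 31 (mod 43); 31·25 ≡ 1, so inverse 25.
x ≡ 42·688·52 + 10·2279·7 + 38·848·25 = 2467722.
2467722 mod 36464 = 24634.

24634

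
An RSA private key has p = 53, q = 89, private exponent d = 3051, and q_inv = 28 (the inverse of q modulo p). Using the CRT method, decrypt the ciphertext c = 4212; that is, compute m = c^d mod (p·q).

d_p = d mod (p−1) = 3051 mod 52 = 35; d_q = d mod (q−1) = 59.
m₁ = c^(d_p) mod p: c ≡ 25 (mod 53), and 25^35 mod 53 = 7.
m₂ = c^(d_q) mod q: c ≡ 29 (mod 89), and 29^59 mod 89 = 24.
h = q_inv·(m₁ − m₂) mod p = 28·(7 − 24) mod 53 = 1.
m = m₂ + h·q = 24 + 1·89 = 113.

113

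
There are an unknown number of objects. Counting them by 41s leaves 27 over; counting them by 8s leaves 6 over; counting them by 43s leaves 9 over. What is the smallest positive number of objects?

10974

The moduli are pairwise coprime; M = 41·8·43 = 14104.
M/41 = 344; 344 ≡ 16 (mod 41); 16·18 ≡ 1, so inverse 18.
M/8 = 1763; 1763 ≡ 3 (mod 8); 3·3 ≡ 1, so inverse 3.
M/43 = 328; 328 ≡ 27 (mod 43); 27·8 ≡ 1, so inverse 8.
N ≡ 27·344·18 + 6·1763·3 + 9·328·8 = 222534.
222534 mod 14104 = 10974.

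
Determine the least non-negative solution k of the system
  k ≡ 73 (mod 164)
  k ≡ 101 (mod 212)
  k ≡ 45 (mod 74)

gcd(164, 212) = 4 and 4 | (101 − 73), so the pair is consistent; merging gives k ≡ 7945 (mod 8692), where 8692 = lcm(164, 212).
gcd(8692, 74) = 2 and 2 | (45 − 7945), so the pair is consistent; merging gives k ≡ 277397 (mod 321604), where 321604 = lcm(8692, 74).
The solution is unique modulo lcm(164, 212, 74) = 321604.

277397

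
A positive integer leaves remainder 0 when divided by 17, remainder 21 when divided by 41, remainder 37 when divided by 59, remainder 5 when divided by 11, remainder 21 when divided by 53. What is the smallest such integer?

6073556

The moduli are pairwise coprime; N = 17·41·59·11·53 = 23974709.
N/17 = 1410277; 1410277 ≡ 8 (mod 17); 8·15 ≡ 1, so inverse 15.
N/41 = 584749; 584749 ≡ 7 (mod 41); 7·6 ≡ 1, so inverse 6.
N/59 = 406351; 406351 ≡ 18 (mod 59); 18·23 ≡ 1, so inverse 23.
N/11 = 2179519; 2179519 ≡ 1 (mod 11), inverse 1.
N/53 = 452353; 452353 ≡ 51 (mod 53); 51·26 ≡ 1, so inverse 26.
x ≡ 0·1410277·15 + 21·584749·6 + 37·406351·23 + 5·2179519·1 + 21·452353·26 = 677365408.
677365408 mod 23974709 = 6073556.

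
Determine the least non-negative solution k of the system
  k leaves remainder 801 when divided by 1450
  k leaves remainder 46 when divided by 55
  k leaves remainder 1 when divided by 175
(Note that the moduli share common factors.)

gcd(1450, 55) = 5 and 5 | (46 − 801), so the pair is consistent; merging gives k ≡ 13851 (mod 15950), where 15950 = lcm(1450, 55).
gcd(15950, 175) = 25 and 25 | (1 − 13851), so the pair is consistent; merging gives k ≡ 109551 (mod 111650), where 111650 = lcm(15950, 175).
The solution is unique modulo lcm(1450, 55, 175) = 111650.

109551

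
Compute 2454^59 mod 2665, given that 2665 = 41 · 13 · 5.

2344

Mod 41: 2454 ≡ 35; by Fermat, exponent reduces to 59 mod 40 = 19; 35^19 ≡ 7 (mod 41).
Mod 13: 2454 ≡ 10; by Fermat, exponent reduces to 59 mod 12 = 11; 10^11 ≡ 4 (mod 13).
Mod 5: 2454 ≡ 4; by Fermat, exponent reduces to 59 mod 4 = 3; 4^3 ≡ 4 (mod 5).
Combine by CRT: x ≡ 7 (mod 41), x ≡ 4 (mod 13), x ≡ 4 (mod 5) ⇒ x ≡ 2344 (mod 2665).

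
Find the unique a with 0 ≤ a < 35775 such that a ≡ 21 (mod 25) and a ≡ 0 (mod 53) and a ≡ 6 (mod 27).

26871

Combine the congruences pairwise.
From a ≡ 21 (mod 25) write a = 21 + 25t. Substituting into a ≡ 0 (mod 53) gives 25t ≡ 32 (mod 53), and since 25⁻¹ ≡ 17 (mod 53), t ≡ 14. Hence a ≡ 21 + 25·14 = 371 (mod 1325).
From a ≡ 371 (mod 1325) write a = 371 + 1325t. Substituting into a ≡ 6 (mod 27) gives 1325t ≡ 13 (mod 27), and since 2⁻¹ ≡ 14 (mod 27), t ≡ 20. Hence a ≡ 371 + 1325·20 = 26871 (mod 35775).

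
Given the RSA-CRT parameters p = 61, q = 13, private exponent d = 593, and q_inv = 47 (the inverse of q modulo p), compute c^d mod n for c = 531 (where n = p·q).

397

d_p = d mod (p−1) = 593 mod 60 = 53; d_q = d mod (q−1) = 5.
m₁ = c^(d_p) mod p: c ≡ 43 (mod 61), and 43^53 mod 61 = 31.
m₂ = c^(d_q) mod q: c ≡ 11 (mod 13), and 11^5 mod 13 = 7.
h = q_inv·(m₁ − m₂) mod p = 47·(31 − 7) mod 61 = 30.
m = m₂ + h·q = 7 + 30·13 = 397.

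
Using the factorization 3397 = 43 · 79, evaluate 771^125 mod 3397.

Mod 43: 771 ≡ 40; by Fermat, exponent reduces to 125 mod 42 = 41; 40^41 ≡ 14 (mod 43).
Mod 79: 771 ≡ 60; by Fermat, exponent reduces to 125 mod 78 = 47; 60^47 ≡ 28 (mod 79).
Combine by CRT: x ≡ 14 (mod 43), x ≡ 28 (mod 79) ⇒ x ≡ 186 (mod 3397).

186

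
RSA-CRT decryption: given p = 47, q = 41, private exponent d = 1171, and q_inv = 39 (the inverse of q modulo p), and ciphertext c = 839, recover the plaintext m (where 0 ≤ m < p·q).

1715

d_p = d mod (p−1) = 1171 mod 46 = 21; d_q = d mod (q−1) = 11.
m₁ = c^(d_p) mod p: c ≡ 40 (mod 47), and 40^21 mod 47 = 23.
m₂ = c^(d_q) mod q: c ≡ 19 (mod 41), and 19^11 mod 41 = 34.
h = q_inv·(m₁ − m₂) mod p = 39·(23 − 34) mod 47 = 41.
m = m₂ + h·q = 34 + 41·41 = 1715.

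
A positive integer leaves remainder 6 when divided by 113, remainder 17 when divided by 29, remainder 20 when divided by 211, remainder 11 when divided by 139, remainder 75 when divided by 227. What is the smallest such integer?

7109389921

The moduli are pairwise coprime; N = 113·29·211·139·227 = 21817227191.
N/113 = 193072807; 193072807 ≡ 103 (mod 113); 103·79 ≡ 1, so inverse 79.
N/29 = 752318179; 752318179 ≡ 5 (mod 29); 5·6 ≡ 1, so inverse 6.
N/211 = 103399181; 103399181 ≡ 108 (mod 211); 108·127 ≡ 1, so inverse 127.
N/139 = 156958469; 156958469 ≡ 86 (mod 139); 86·118 ≡ 1, so inverse 118.
N/227 = 96111133; 96111133 ≡ 14 (mod 227); 14·146 ≡ 1, so inverse 146.
x ≡ 6·193072807·79 + 17·752318179·6 + 20·103399181·127 + 11·156958469·118 + 75·96111133·146 = 1687035883628.
1687035883628 mod 21817227191 = 7109389921.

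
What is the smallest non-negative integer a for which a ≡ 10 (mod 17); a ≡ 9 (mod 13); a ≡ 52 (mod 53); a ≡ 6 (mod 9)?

11553

From a ≡ 10 (mod 17) write a = 10 + 17t. Substituting into a ≡ 9 (mod 13) gives 17t ≡ 12 (mod 13), and since 4⁻¹ ≡ 10 (mod 13), t ≡ 3. Hence a ≡ 10 + 17·3 = 61 (mod 221).
From a ≡ 61 (mod 221) write a = 61 + 221t. Substituting into a ≡ 52 (mod 53) gives 221t ≡ 44 (mod 53), and since 9⁻¹ ≡ 6 (mod 53), t ≡ 52. Hence a ≡ 61 + 221·52 = 11553 (mod 11713).
From a ≡ 11553 (mod 11713) write a = 11553 + 11713t. Substituting into a ≡ 6 (mod 9) gives 11713t ≡ 0 (mod 9), and since 4⁻¹ ≡ 7 (mod 9), t ≡ 0. Hence a ≡ 11553 + 11713·0 = 11553 (mod 105417).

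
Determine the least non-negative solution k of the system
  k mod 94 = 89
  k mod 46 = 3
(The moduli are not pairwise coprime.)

371

Combine the congruences pairwise.
gcd(94, 46) = 2 and 2 | (3 − 89), so the pair is consistent; merging gives k ≡ 371 (mod 2162), where 2162 = lcm(94, 46).
The solution is unique modulo lcm(94, 46) = 2162.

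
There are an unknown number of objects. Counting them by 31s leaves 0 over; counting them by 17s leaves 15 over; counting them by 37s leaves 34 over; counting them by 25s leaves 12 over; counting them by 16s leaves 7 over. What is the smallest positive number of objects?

From N ≡ 0 (mod 31) write N = 0 + 31t. Substituting into N ≡ 15 (mod 17) gives 31t ≡ 15 (mod 17), and since 14⁻¹ ≡ 11 (mod 17), t ≡ 12. Hence N ≡ 0 + 31·12 = 372 (mod 527).
From N ≡ 372 (mod 527) write N = 372 + 527t. Substituting into N ≡ 34 (mod 37) gives 527t ≡ 32 (mod 37), and since 9⁻¹ ≡ 33 (mod 37), t ≡ 20. Hence N ≡ 372 + 527·20 = 10912 (mod 19499).
From N ≡ 10912 (mod 19499) write N = 10912 + 19499t. Substituting into N ≡ 12 (mod 25) gives 19499t ≡ 0 (mod 25), and since 24⁻¹ ≡ 24 (mod 25), t ≡ 0. Hence N ≡ 10912 + 19499·0 = 10912 (mod 487475).
From N ≡ 10912 (mod 487475) write N = 10912 + 487475t. Substituting into N ≡ 7 (mod 16) gives 487475t ≡ 7 (mod 16), and since 3⁻¹ ≡ 11 (mod 16), t ≡ 13. Hence N ≡ 10912 + 487475·13 = 6348087 (mod 7799600).

6348087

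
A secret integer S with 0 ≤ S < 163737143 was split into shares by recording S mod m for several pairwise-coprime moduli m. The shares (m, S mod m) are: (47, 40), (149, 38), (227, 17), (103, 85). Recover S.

59800443

The moduli are pairwise coprime; N = 47·149·227·103 = 163737143.
N/47 = 3483769; 3483769 ≡ 35 (mod 47); 35·43 ≡ 1, so inverse 43.
N/149 = 1098907; 1098907 ≡ 32 (mod 149); 32·14 ≡ 1, so inverse 14.
N/227 = 721309; 721309 ≡ 130 (mod 227); 130·117 ≡ 1, so inverse 117.
N/103 = 1589681; 1589681 ≡ 82 (mod 103); 82·49 ≡ 1, so inverse 49.
S ≡ 40·3483769·43 + 38·1098907·14 + 17·721309·117 + 85·1589681·49 = 14632406170.
14632406170 mod 163737143 = 59800443.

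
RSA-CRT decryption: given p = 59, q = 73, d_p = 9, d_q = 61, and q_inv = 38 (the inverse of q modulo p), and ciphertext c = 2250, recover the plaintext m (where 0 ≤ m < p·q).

m₁ = c^(d_p) mod p: c ≡ 8 (mod 59), and 8^9 mod 59 = 44.
m₂ = c^(d_q) mod q: c ≡ 60 (mod 73), and 60^61 mod 73 = 29.
h = q_inv·(m₁ − m₂) mod p = 38·(44 − 29) mod 59 = 39.
m = m₂ + h·q = 29 + 39·73 = 2876.

2876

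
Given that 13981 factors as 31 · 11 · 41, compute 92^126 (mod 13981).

Mod 31: 92 ≡ 30; by Fermat, exponent reduces to 126 mod 30 = 6; 30^6 ≡ 1 (mod 31).
Mod 11: 92 ≡ 4; by Fermat, exponent reduces to 126 mod 10 = 6; 4^6 ≡ 4 (mod 11).
Mod 41: 92 ≡ 10; by Fermat, exponent reduces to 126 mod 40 = 6; 10^6 ≡ 10 (mod 41).
Combine by CRT: x ≡ 1 (mod 31), x ≡ 4 (mod 11), x ≡ 10 (mod 41) ⇒ x ≡ 10014 (mod 13981).

10014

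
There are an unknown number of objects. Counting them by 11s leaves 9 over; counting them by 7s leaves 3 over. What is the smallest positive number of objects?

31

Combine the congruences pairwise.
From N ≡ 9 (mod 11) write N = 9 + 11t. Substituting into N ≡ 3 (mod 7) gives 11t ≡ 1 (mod 7), and since 4⁻¹ ≡ 2 (mod 7), t ≡ 2. Hence N ≡ 9 + 11·2 = 31 (mod 77).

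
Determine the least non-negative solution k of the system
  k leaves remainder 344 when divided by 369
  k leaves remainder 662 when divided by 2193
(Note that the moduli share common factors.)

226541

Combine the congruences pairwise.
gcd(369, 2193) = 3 and 3 | (662 − 344), so the pair is consistent; merging gives k ≡ 226541 (mod 269739), where 269739 = lcm(369, 2193).
The solution is unique modulo lcm(369, 2193) = 269739.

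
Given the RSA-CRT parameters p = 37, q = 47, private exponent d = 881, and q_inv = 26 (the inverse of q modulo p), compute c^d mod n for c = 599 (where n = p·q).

d_p = d mod (p−1) = 881 mod 36 = 17; d_q = d mod (q−1) = 7.
m₁ = c^(d_p) mod p: c ≡ 7 (mod 37), and 7^17 mod 37 = 16.
m₂ = c^(d_q) mod q: c ≡ 35 (mod 47), and 35^7 mod 47 = 5.
h = q_inv·(m₁ − m₂) mod p = 26·(16 − 5) mod 37 = 27.
m = m₂ + h·q = 5 + 27·47 = 1274.

1274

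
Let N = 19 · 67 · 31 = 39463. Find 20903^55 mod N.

Mod 19: 20903 ≡ 3; by Fermat, exponent reduces to 55 mod 18 = 1; 3^1 ≡ 3 (mod 19).
Mod 67: 20903 ≡ 66; 66^55 ≡ 66 (mod 67).
Mod 31: 20903 ≡ 9; by Fermat, exponent reduces to 55 mod 30 = 25; 9^25 ≡ 5 (mod 31).
Combine by CRT: x ≡ 3 (mod 19), x ≡ 66 (mod 67), x ≡ 5 (mod 31) ⇒ x ≡ 18357 (mod 39463).

18357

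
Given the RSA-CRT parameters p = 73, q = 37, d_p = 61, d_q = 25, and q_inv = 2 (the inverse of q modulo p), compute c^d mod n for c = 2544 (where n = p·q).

2278

m₁ = c^(d_p) mod p: c ≡ 62 (mod 73), and 62^61 mod 73 = 15.
m₂ = c^(d_q) mod q: c ≡ 28 (mod 37), and 28^25 mod 37 = 21.
h = q_inv·(m₁ − m₂) mod p = 2·(15 − 21) mod 73 = 61.
m = m₂ + h·q = 21 + 61·37 = 2278.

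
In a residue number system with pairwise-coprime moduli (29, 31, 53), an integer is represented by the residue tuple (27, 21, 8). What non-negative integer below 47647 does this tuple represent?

The moduli are pairwise coprime; N = 29·31·53 = 47647.
N/29 = 1643; 1643 ≡ 19 (mod 29); 19·26 ≡ 1, so inverse 26.
N/31 = 1537; 1537 ≡ 18 (mod 31); 18·19 ≡ 1, so inverse 19.
N/53 = 899; 899 ≡ 51 (mod 53); 51·26 ≡ 1, so inverse 26.
x ≡ 27·1643·26 + 21·1537·19 + 8·899·26 = 1953641.
1953641 mod 47647 = 114.

114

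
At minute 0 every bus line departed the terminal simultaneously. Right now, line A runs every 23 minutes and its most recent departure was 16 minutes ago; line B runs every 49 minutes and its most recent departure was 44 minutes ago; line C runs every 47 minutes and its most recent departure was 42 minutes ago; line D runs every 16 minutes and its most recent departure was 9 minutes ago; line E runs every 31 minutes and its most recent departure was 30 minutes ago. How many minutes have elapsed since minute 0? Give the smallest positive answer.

From t ≡ 16 (mod 23) write t = 16 + 23s. Substituting into t ≡ 44 (mod 49) gives 23s ≡ 28 (mod 49), and since 23⁻¹ ≡ 32 (mod 49), s ≡ 14. Hence t ≡ 16 + 23·14 = 338 (mod 1127).
From t ≡ 338 (mod 1127) write t = 338 + 1127s. Substituting into t ≡ 42 (mod 47) gives 1127s ≡ 33 (mod 47), and since 46⁻¹ ≡ 46 (mod 47), s ≡ 14. Hence t ≡ 338 + 1127·14 = 16116 (mod 52969).
From t ≡ 16116 (mod 52969) write t = 16116 + 52969s. Substituting into t ≡ 9 (mod 16) gives 52969s ≡ 5 (mod 16), and since 9⁻¹ ≡ 9 (mod 16), s ≡ 13. Hence t ≡ 16116 + 52969·13 = 704713 (mod 847504).
From t ≡ 704713 (mod 847504) write t = 704713 + 847504s. Substituting into t ≡ 30 (mod 31) gives 847504s ≡ 9 (mod 31), and since 26⁻¹ ≡ 6 (mod 31), s ≡ 23. Hence t ≡ 704713 + 847504·23 = 20197305 (mod 26272624).

20197305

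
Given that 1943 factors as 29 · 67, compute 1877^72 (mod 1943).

Mod 29: 1877 ≡ 21; by Fermat, exponent reduces to 72 mod 28 = 16; 21^16 ≡ 23 (mod 29).
Mod 67: 1877 ≡ 1; by Fermat, exponent reduces to 72 mod 66 = 6; 1^6 ≡ 1 (mod 67).
Combine by CRT: x ≡ 23 (mod 29), x ≡ 1 (mod 67) ⇒ x ≡ 1676 (mod 1943).

1676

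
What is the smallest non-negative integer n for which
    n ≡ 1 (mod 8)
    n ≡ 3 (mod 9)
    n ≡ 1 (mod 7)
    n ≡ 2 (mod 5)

The moduli are pairwise coprime; M = 8·9·7·5 = 2520.
M/8 = 315; 315 ≡ 3 (mod 8); 3·3 ≡ 1, so inverse 3.
M/9 = 280; 280 ≡ 1 (mod 9), inverse 1.
M/7 = 360; 360 ≡ 3 (mod 7); 3·5 ≡ 1, so inverse 5.
M/5 = 504; 504 ≡ 4 (mod 5); 4·4 ≡ 1, so inverse 4.
n ≡ 1·315·3 + 3·280·1 + 1·360·5 + 2·504·4 = 7617.
7617 mod 2520 = 57.

57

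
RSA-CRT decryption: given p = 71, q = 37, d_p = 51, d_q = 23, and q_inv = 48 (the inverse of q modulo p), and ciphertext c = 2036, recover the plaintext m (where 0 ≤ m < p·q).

2517

m₁ = c^(d_p) mod p: c ≡ 48 (mod 71), and 48^51 mod 71 = 32.
m₂ = c^(d_q) mod q: c ≡ 1 (mod 37), and 1^23 mod 37 = 1.
h = q_inv·(m₁ − m₂) mod p = 48·(32 − 1) mod 71 = 68.
m = m₂ + h·q = 1 + 68·37 = 2517.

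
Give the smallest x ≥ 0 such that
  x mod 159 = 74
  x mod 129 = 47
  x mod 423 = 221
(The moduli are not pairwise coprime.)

gcd(159, 129) = 3 and 3 | (47 − 74), so the pair is consistent; merging gives x ≡ 1982 (mod 6837), where 6837 = lcm(159, 129).
gcd(6837, 423) = 3 and 3 | (221 − 1982), so the pair is consistent; merging gives x ≡ 959162 (mod 964017), where 964017 = lcm(6837, 423).
The solution is unique modulo lcm(159, 129, 423) = 964017.

959162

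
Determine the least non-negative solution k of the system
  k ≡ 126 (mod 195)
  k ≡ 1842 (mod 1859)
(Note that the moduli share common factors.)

12996

Combine the congruences pairwise.
gcd(195, 1859) = 13 and 13 | (1842 − 126), so the pair is consistent; merging gives k ≡ 12996 (mod 27885), where 27885 = lcm(195, 1859).
The solution is unique modulo lcm(195, 1859) = 27885.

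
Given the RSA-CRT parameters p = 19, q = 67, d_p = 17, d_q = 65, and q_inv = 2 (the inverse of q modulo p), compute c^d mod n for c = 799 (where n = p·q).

m₁ = c^(d_p) mod p: c ≡ 1 (mod 19), and 1^17 mod 19 = 1.
m₂ = c^(d_q) mod q: c ≡ 62 (mod 67), and 62^65 mod 67 = 40.
h = q_inv·(m₁ − m₂) mod p = 2·(1 − 40) mod 19 = 17.
m = m₂ + h·q = 40 + 17·67 = 1179.

1179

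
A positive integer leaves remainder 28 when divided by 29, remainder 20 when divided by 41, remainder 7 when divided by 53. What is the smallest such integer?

The moduli are pairwise coprime; N = 29·41·53 = 63017.
N/29 = 2173; 2173 ≡ 27 (mod 29); 27·14 ≡ 1, so inverse 14.
N/41 = 1537; 1537 ≡ 20 (mod 41); 20·39 ≡ 1, so inverse 39.
N/53 = 1189; 1189 ≡ 23 (mod 53); 23·30 ≡ 1, so inverse 30.
x ≡ 28·2173·14 + 20·1537·39 + 7·1189·30 = 2300366.
2300366 mod 63017 = 31754.

31754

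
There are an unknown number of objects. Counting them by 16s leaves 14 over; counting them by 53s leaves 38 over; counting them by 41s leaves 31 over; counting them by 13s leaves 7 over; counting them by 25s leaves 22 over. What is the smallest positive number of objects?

From N ≡ 14 (mod 16) write N = 14 + 16t. Substituting into N ≡ 38 (mod 53) gives 16t ≡ 24 (mod 53), and since 16⁻¹ ≡ 10 (mod 53), t ≡ 28. Hence N ≡ 14 + 16·28 = 462 (mod 848).
From N ≡ 462 (mod 848) write N = 462 + 848t. Substituting into N ≡ 31 (mod 41) gives 848t ≡ 20 (mod 41), and since 28⁻¹ ≡ 22 (mod 41), t ≡ 30. Hence N ≡ 462 + 848·30 = 25902 (mod 34768).
From N ≡ 25902 (mod 34768) write N = 25902 + 34768t. Substituting into N ≡ 7 (mod 13) gives 34768t ≡ 1 (mod 13), and since 6⁻¹ ≡ 11 (mod 13), t ≡ 11. Hence N ≡ 25902 + 34768·11 = 408350 (mod 451984).
From N ≡ 408350 (mod 451984) write N = 408350 + 451984t. Substituting into N ≡ 22 (mod 25) gives 451984t ≡ 22 (mod 25), and since 9⁻¹ ≡ 14 (mod 25), t ≡ 8. Hence N ≡ 408350 + 451984·8 = 4024222 (mod 11299600).

4024222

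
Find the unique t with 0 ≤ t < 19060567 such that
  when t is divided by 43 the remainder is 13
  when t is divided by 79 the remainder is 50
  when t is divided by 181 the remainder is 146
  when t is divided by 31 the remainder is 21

2333236

The moduli are pairwise coprime; N = 43·79·181·31 = 19060567.
N/43 = 443269; 443269 ≡ 25 (mod 43); 25·31 ≡ 1, so inverse 31.
N/79 = 241273; 241273 ≡ 7 (mod 79); 7·34 ≡ 1, so inverse 34.
N/181 = 105307; 105307 ≡ 146 (mod 181); 146·31 ≡ 1, so inverse 31.
N/31 = 614857; 614857 ≡ 3 (mod 31); 3·21 ≡ 1, so inverse 21.
t ≡ 13·443269·31 + 50·241273·34 + 146·105307·31 + 21·614857·21 = 1336572926.
1336572926 mod 19060567 = 2333236.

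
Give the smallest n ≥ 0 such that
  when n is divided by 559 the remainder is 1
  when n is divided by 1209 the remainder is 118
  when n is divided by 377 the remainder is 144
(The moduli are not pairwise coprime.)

117391

Combine the congruences pairwise.
gcd(559, 1209) = 13 and 13 | (118 − 1), so the pair is consistent; merging gives n ≡ 13417 (mod 51987), where 51987 = lcm(559, 1209).
gcd(51987, 377) = 13 and 13 | (144 − 13417), so the pair is consistent; merging gives n ≡ 117391 (mod 1507623), where 1507623 = lcm(51987, 377).
The solution is unique modulo lcm(559, 1209, 377) = 1507623.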